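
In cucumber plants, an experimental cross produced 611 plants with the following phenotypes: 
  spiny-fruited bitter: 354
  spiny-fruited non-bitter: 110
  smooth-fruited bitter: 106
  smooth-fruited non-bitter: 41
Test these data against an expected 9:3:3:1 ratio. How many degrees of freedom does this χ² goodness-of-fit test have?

3

A goodness-of-fit test with 4 phenotype classes has df = 4 − 1 = 3.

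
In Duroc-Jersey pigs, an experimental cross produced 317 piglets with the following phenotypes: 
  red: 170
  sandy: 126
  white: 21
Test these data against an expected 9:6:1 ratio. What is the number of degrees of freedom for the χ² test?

A goodness-of-fit test with 3 phenotype classes has df = 3 − 1 = 2.

2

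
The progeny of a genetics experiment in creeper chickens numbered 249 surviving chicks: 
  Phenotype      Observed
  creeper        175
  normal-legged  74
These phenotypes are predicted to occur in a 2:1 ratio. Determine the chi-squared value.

Expected counts for N = 249 under a 2:1 ratio (total parts = 3):
  creeper: 249 × 2/3 = 166
  normal-legged: 249 × 1/3 = 83
χ² = Σ (O − E)² / E
  creeper: (175 − 166)² / 166 = 0.4880
  normal-legged: (74 − 83)² / 83 = 0.9759
χ² = 0.4880 + 0.9759 = 1.4639 ≈ 1.464

1.464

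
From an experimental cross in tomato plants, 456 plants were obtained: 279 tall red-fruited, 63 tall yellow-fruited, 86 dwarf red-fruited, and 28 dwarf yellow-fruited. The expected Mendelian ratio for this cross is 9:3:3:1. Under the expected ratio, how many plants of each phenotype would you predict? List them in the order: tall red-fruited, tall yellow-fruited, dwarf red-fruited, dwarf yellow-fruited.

256.5, 85.5, 85.5, 28.5

The 9:3:3:1 ratio has 16 parts, so with N = 456 the expected counts are:
  tall red-fruited: 456 × 9/16 = 256.5
  tall yellow-fruited: 456 × 3/16 = 85.5
  dwarf red-fruited: 456 × 3/16 = 85.5
  dwarf yellow-fruited: 456 × 1/16 = 28.5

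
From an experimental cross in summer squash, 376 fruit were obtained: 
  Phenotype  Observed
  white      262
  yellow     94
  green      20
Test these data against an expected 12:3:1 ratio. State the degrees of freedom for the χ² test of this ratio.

A goodness-of-fit test with 3 phenotype classes has df = 3 − 1 = 2.

2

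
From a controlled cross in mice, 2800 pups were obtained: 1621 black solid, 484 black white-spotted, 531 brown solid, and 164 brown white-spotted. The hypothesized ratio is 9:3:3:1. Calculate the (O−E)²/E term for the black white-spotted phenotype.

3.202

Under the 9:3:3:1 hypothesis (Σ ratio = 16, N = 2800):
  black solid: 2800 × 9/16 = 1575
  black white-spotted: 2800 × 3/16 = 525
  brown solid: 2800 × 3/16 = 525
  brown white-spotted: 2800 × 1/16 = 175
Contribution of black white-spotted: (484 − 525)² / 525 = 3.2019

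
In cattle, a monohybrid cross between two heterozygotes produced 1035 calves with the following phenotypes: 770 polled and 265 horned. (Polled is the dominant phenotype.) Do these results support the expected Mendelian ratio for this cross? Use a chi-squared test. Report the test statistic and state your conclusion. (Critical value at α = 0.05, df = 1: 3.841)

0.201; consistent

For a monohybrid cross between heterozygotes with complete dominance, the expected phenotypic ratio is 3:1.
Expected counts for N = 1035 under a 3:1 ratio (total parts = 4):
  polled: 1035 × 3/4 = 776.25
  horned: 1035 × 1/4 = 258.75
χ² = Σ (O − E)² / E
  polled: (770 − 776.25)² / 776.25 = 0.0503
  horned: (265 − 258.75)² / 258.75 = 0.1510
χ² = 0.0503 + 0.1510 = 0.2013 ≈ 0.201
Degrees of freedom = 2 − 1 = 1; critical value at α = 0.05 is 3.841.
Since 0.201 < 3.841, we fail to reject the null hypothesis — the data are consistent with the 3:1 ratio.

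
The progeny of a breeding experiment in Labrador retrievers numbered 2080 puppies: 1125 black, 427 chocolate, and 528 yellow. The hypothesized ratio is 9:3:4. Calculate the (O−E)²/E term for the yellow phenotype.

The 9:3:4 ratio has 16 parts, so with N = 2080 the expected counts are:
  black: 2080 × 9/16 = 1170
  chocolate: 2080 × 3/16 = 390
  yellow: 2080 × 4/16 = 520
Contribution of yellow: (528 − 520)² / 520 = 0.1231

0.123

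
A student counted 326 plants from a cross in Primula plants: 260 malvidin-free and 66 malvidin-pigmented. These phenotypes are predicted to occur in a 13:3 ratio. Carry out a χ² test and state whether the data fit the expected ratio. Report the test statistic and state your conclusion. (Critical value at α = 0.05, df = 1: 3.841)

Under the 13:3 hypothesis (Σ ratio = 16, N = 326):
  malvidin-free: 326 × 13/16 = 264.875
  malvidin-pigmented: 326 × 3/16 = 61.125
χ² = Σ (O − E)² / E
  malvidin-free: (260 − 264.875)² / 264.875 = 0.0897
  malvidin-pigmented: (66 − 61.125)² / 61.125 = 0.3888
χ² = 0.0897 + 0.3888 = 0.4785 ≈ 0.479
Degrees of freedom = 2 − 1 = 1; critical value at α = 0.05 is 3.841.
Since 0.479 < 3.841, we fail to reject the null hypothesis — the data are consistent with the 13:3 ratio.

0.479; consistent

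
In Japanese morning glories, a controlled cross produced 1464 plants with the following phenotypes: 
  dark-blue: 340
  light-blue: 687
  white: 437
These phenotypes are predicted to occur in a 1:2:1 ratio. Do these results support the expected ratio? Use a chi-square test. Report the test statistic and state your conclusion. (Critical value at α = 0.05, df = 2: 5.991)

18.387; not consistent

Expected counts for N = 1464 under a 1:2:1 ratio (total parts = 4):
  dark-blue: 1464 × 1/4 = 366
  light-blue: 1464 × 2/4 = 732
  white: 1464 × 1/4 = 366
χ² = Σ (O − E)² / E
  dark-blue: (340 − 366)² / 366 = 1.8470
  light-blue: (687 − 732)² / 732 = 2.7664
  white: (437 − 366)² / 366 = 13.7732
χ² = 1.8470 + 2.7664 + 13.7732 = 18.3866 ≈ 18.387
Degrees of freedom = 3 − 1 = 2; critical value at α = 0.05 is 5.991.
Since 18.387 > 5.991, we reject the null hypothesis — the data do not fit the 1:2:1 ratio.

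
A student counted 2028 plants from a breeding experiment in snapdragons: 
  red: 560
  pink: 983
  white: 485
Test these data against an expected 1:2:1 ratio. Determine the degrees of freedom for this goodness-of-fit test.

2

A goodness-of-fit test with 3 phenotype classes has df = 3 − 1 = 2.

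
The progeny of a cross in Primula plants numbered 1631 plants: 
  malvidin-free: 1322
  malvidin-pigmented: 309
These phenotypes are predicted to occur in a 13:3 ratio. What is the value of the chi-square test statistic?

0.041

Expected counts for N = 1631 under a 13:3 ratio (total parts = 16):
  malvidin-free: 1631 × 13/16 = 1325.1875
  malvidin-pigmented: 1631 × 3/16 = 305.8125
χ² = Σ (O − E)² / E
  malvidin-free: (1322 − 1325.1875)² / 1325.1875 = 0.0077
  malvidin-pigmented: (309 − 305.8125)² / 305.8125 = 0.0332
χ² = 0.0077 + 0.0332 = 0.0409 ≈ 0.041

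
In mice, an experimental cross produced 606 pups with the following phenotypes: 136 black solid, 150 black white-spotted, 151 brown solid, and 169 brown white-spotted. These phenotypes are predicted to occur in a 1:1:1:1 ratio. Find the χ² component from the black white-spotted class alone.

Expected counts for N = 606 under a 1:1:1:1 ratio (total parts = 4):
  black solid: 606 × 1/4 = 151.5
  black white-spotted: 606 × 1/4 = 151.5
  brown solid: 606 × 1/4 = 151.5
  brown white-spotted: 606 × 1/4 = 151.5
Contribution of black white-spotted: (150 − 151.5)² / 151.5 = 0.0149

0.015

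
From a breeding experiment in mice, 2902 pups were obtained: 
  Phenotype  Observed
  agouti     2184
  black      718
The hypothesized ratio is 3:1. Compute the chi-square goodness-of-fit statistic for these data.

0.103

Under the 3:1 hypothesis (Σ ratio = 4, N = 2902):
  agouti: 2902 × 3/4 = 2176.5
  black: 2902 × 1/4 = 725.5
χ² = Σ (O − E)² / E
  agouti: (2184 − 2176.5)² / 2176.5 = 0.0258
  black: (718 − 725.5)² / 725.5 = 0.0775
χ² = 0.0258 + 0.0775 = 0.1033 ≈ 0.103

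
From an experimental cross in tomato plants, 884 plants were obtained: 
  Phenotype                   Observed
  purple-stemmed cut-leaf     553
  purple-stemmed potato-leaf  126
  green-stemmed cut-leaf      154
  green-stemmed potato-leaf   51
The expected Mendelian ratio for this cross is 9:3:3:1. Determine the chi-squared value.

The 9:3:3:1 ratio has 16 parts, so with N = 884 the expected counts are:
  purple-stemmed cut-leaf: 884 × 9/16 = 497.25
  purple-stemmed potato-leaf: 884 × 3/16 = 165.75
  green-stemmed cut-leaf: 884 × 3/16 = 165.75
  green-stemmed potato-leaf: 884 × 1/16 = 55.25
χ² = Σ (O − E)² / E
  purple-stemmed cut-leaf: (553 − 497.25)² / 497.25 = 6.2505
  purple-stemmed potato-leaf: (126 − 165.75)² / 165.75 = 9.5328
  green-stemmed cut-leaf: (154 − 165.75)² / 165.75 = 0.8330
  green-stemmed potato-leaf: (51 − 55.25)² / 55.25 = 0.3269
χ² = 6.2505 + 9.5328 + 0.8330 + 0.3269 = 16.9432 ≈ 16.943

16.943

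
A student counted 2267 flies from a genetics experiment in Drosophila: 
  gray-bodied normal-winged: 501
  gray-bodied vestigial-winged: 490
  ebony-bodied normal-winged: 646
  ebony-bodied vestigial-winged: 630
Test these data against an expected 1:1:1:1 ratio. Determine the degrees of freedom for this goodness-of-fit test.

3

A goodness-of-fit test with 4 phenotype classes has df = 4 − 1 = 3.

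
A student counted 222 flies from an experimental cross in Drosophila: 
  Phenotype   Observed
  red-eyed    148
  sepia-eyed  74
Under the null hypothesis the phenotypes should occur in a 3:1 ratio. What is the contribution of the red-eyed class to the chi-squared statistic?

2.056

The 3:1 ratio has 4 parts, so with N = 222 the expected counts are:
  red-eyed: 222 × 3/4 = 166.5
  sepia-eyed: 222 × 1/4 = 55.5
Contribution of red-eyed: (148 − 166.5)² / 166.5 = 2.0556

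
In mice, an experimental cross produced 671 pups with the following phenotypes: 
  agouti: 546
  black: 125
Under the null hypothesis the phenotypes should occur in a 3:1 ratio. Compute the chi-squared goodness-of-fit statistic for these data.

14.526

Under the 3:1 hypothesis (Σ ratio = 4, N = 671):
  agouti: 671 × 3/4 = 503.25
  black: 671 × 1/4 = 167.75
χ² = Σ (O − E)² / E
  agouti: (546 − 503.25)² / 503.25 = 3.6315
  black: (125 − 167.75)² / 167.75 = 10.8946
χ² = 3.6315 + 10.8946 = 14.5261 ≈ 14.526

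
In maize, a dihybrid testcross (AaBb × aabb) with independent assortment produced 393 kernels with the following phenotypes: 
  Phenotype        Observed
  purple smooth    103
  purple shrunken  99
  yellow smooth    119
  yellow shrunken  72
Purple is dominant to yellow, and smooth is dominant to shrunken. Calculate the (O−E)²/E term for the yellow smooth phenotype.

4.382

A dihybrid testcross with independent assortment gives a 1:1:1:1 ratio.
Expected counts for N = 393 under a 1:1:1:1 ratio (total parts = 4):
  purple smooth: 393 × 1/4 = 98.25
  purple shrunken: 393 × 1/4 = 98.25
  yellow smooth: 393 × 1/4 = 98.25
  yellow shrunken: 393 × 1/4 = 98.25
Contribution of yellow smooth: (119 − 98.25)² / 98.25 = 4.3823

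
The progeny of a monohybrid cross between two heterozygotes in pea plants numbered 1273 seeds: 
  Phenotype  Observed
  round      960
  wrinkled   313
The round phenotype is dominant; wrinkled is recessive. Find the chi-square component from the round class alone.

For a monohybrid cross between heterozygotes with complete dominance, the expected phenotypic ratio is 3:1.
The 3:1 ratio has 4 parts, so with N = 1273 the expected counts are:
  round: 1273 × 3/4 = 954.75
  wrinkled: 1273 × 1/4 = 318.25
Contribution of round: (960 − 954.75)² / 954.75 = 0.0289

0.029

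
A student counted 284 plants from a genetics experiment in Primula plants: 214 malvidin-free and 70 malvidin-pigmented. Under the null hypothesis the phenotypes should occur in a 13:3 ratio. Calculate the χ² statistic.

6.485

Under the 13:3 hypothesis (Σ ratio = 16, N = 284):
  malvidin-free: 284 × 13/16 = 230.75
  malvidin-pigmented: 284 × 3/16 = 53.25
χ² = Σ (O − E)² / E
  malvidin-free: (214 − 230.75)² / 230.75 = 1.2159
  malvidin-pigmented: (70 − 53.25)² / 53.25 = 5.2688
χ² = 1.2159 + 5.2688 = 6.4847 ≈ 6.485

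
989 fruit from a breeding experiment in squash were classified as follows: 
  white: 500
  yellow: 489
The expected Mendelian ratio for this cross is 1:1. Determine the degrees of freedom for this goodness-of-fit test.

A goodness-of-fit test with 2 phenotype classes has df = 2 − 1 = 1.

1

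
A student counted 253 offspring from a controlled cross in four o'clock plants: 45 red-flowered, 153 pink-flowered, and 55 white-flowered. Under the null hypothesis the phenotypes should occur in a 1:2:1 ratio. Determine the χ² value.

11.893

Under the 1:2:1 hypothesis (Σ ratio = 4, N = 253):
  red-flowered: 253 × 1/4 = 63.25
  pink-flowered: 253 × 2/4 = 126.5
  white-flowered: 253 × 1/4 = 63.25
χ² = Σ (O − E)² / E
  red-flowered: (45 − 63.25)² / 63.25 = 5.2658
  pink-flowered: (153 − 126.5)² / 126.5 = 5.5514
  white-flowered: (55 − 63.25)² / 63.25 = 1.0761
χ² = 5.2658 + 5.5514 + 1.0761 = 11.8933 ≈ 11.893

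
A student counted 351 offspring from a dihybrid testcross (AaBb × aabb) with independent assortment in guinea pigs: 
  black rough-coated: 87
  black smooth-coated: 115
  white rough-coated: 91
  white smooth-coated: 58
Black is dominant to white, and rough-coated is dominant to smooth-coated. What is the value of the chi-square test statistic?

A dihybrid testcross with independent assortment gives a 1:1:1:1 ratio.
The 1:1:1:1 ratio has 4 parts, so with N = 351 the expected counts are:
  black rough-coated: 351 × 1/4 = 87.75
  black smooth-coated: 351 × 1/4 = 87.75
  white rough-coated: 351 × 1/4 = 87.75
  white smooth-coated: 351 × 1/4 = 87.75
χ² = Σ (O − E)² / E
  black rough-coated: (87 − 87.75)² / 87.75 = 0.0064
  black smooth-coated: (115 − 87.75)² / 87.75 = 8.4623
  white rough-coated: (91 − 87.75)² / 87.75 = 0.1204
  white smooth-coated: (58 − 87.75)² / 87.75 = 10.0862
χ² = 0.0064 + 8.4623 + 0.1204 + 10.0862 = 18.6753 ≈ 18.675

18.675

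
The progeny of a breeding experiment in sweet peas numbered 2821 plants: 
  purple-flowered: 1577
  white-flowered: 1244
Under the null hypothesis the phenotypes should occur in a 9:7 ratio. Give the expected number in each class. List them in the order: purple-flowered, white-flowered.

1586.8125, 1234.1875

Under the 9:7 hypothesis (Σ ratio = 16, N = 2821):
  purple-flowered: 2821 × 9/16 = 1586.8125
  white-flowered: 2821 × 7/16 = 1234.1875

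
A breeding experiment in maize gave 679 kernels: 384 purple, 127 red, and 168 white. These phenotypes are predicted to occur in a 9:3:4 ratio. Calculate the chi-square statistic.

0.030

Under the 9:3:4 hypothesis (Σ ratio = 16, N = 679):
  purple: 679 × 9/16 = 381.9375
  red: 679 × 3/16 = 127.3125
  white: 679 × 4/16 = 169.75
χ² = Σ (O − E)² / E
  purple: (384 − 381.9375)² / 381.9375 = 0.0111
  red: (127 − 127.3125)² / 127.3125 = 0.0008
  white: (168 − 169.75)² / 169.75 = 0.0180
χ² = 0.0111 + 0.0008 + 0.0180 = 0.0299 ≈ 0.030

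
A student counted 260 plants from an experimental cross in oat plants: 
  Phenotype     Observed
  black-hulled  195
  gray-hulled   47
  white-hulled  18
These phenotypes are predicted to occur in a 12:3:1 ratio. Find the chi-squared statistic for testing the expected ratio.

Expected counts for N = 260 under a 12:3:1 ratio (total parts = 16):
  black-hulled: 260 × 12/16 = 195
  gray-hulled: 260 × 3/16 = 48.75
  white-hulled: 260 × 1/16 = 16.25
χ² = Σ (O − E)² / E
  black-hulled: (195 − 195)² / 195 = 0.0000
  gray-hulled: (47 − 48.75)² / 48.75 = 0.0628
  white-hulled: (18 − 16.25)² / 16.25 = 0.1885
χ² = 0.0000 + 0.0628 + 0.1885 = 0.2513 ≈ 0.251

0.251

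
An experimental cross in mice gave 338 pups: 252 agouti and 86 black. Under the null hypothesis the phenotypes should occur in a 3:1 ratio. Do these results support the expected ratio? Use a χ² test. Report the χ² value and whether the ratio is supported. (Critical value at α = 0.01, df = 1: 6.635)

Expected counts for N = 338 under a 3:1 ratio (total parts = 4):
  agouti: 338 × 3/4 = 253.5
  black: 338 × 1/4 = 84.5
χ² = Σ (O − E)² / E
  agouti: (252 − 253.5)² / 253.5 = 0.0089
  black: (86 − 84.5)² / 84.5 = 0.0266
χ² = 0.0089 + 0.0266 = 0.0355 ≈ 0.036
Degrees of freedom = 2 − 1 = 1; critical value at α = 0.01 is 6.635.
Since 0.036 < 6.635, we fail to reject the null hypothesis — the data are consistent with the 3:1 ratio.

0.036; consistent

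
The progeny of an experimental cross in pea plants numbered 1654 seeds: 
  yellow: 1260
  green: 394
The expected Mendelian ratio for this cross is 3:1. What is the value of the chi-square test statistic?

1.226

Expected counts for N = 1654 under a 3:1 ratio (total parts = 4):
  yellow: 1654 × 3/4 = 1240.5
  green: 1654 × 1/4 = 413.5
χ² = Σ (O − E)² / E
  yellow: (1260 − 1240.5)² / 1240.5 = 0.3065
  green: (394 − 413.5)² / 413.5 = 0.9196
χ² = 0.3065 + 0.9196 = 1.2261 ≈ 1.226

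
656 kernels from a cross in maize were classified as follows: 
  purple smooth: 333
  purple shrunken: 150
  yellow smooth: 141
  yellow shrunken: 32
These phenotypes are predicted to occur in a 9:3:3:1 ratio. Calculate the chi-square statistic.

14.049

Under the 9:3:3:1 hypothesis (Σ ratio = 16, N = 656):
  purple smooth: 656 × 9/16 = 369
  purple shrunken: 656 × 3/16 = 123
  yellow smooth: 656 × 3/16 = 123
  yellow shrunken: 656 × 1/16 = 41
χ² = Σ (O − E)² / E
  purple smooth: (333 − 369)² / 369 = 3.5122
  purple shrunken: (150 − 123)² / 123 = 5.9268
  yellow smooth: (141 − 123)² / 123 = 2.6341
  yellow shrunken: (32 − 41)² / 41 = 1.9756
χ² = 3.5122 + 5.9268 + 2.6341 + 1.9756 = 14.0487 ≈ 14.049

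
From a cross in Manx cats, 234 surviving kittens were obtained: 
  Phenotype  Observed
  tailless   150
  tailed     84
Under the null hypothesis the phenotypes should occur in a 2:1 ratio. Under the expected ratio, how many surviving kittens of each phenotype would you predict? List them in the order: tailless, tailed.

Under the 2:1 hypothesis (Σ ratio = 3, N = 234):
  tailless: 234 × 2/3 = 156
  tailed: 234 × 1/3 = 78

156, 78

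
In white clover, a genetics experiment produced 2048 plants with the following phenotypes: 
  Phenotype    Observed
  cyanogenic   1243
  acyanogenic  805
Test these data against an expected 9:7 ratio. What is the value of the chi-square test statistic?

16.431

Expected counts for N = 2048 under a 9:7 ratio (total parts = 16):
  cyanogenic: 2048 × 9/16 = 1152
  acyanogenic: 2048 × 7/16 = 896
χ² = Σ (O − E)² / E
  cyanogenic: (1243 − 1152)² / 1152 = 7.1884
  acyanogenic: (805 − 896)² / 896 = 9.2422
χ² = 7.1884 + 9.2422 = 16.4306 ≈ 16.431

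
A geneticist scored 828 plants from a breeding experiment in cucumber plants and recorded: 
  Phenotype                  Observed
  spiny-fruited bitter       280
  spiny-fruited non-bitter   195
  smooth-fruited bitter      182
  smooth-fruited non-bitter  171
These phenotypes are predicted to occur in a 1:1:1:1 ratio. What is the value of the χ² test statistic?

Total ratio parts = 4. Expected numbers out of 828:
  spiny-fruited bitter: 828 × 1/4 = 207
  spiny-fruited non-bitter: 828 × 1/4 = 207
  smooth-fruited bitter: 828 × 1/4 = 207
  smooth-fruited non-bitter: 828 × 1/4 = 207
χ² = Σ (O − E)² / E
  spiny-fruited bitter: (280 − 207)² / 207 = 25.7440
  spiny-fruited non-bitter: (195 − 207)² / 207 = 0.6957
  smooth-fruited bitter: (182 − 207)² / 207 = 3.0193
  smooth-fruited non-bitter: (171 − 207)² / 207 = 6.2609
χ² = 25.7440 + 0.6957 + 3.0193 + 6.2609 = 35.7199 ≈ 35.720

35.720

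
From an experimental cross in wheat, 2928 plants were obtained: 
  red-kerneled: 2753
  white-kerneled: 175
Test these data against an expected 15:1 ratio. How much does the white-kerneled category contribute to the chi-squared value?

Total ratio parts = 16. Expected numbers out of 2928:
  red-kerneled: 2928 × 15/16 = 2745
  white-kerneled: 2928 × 1/16 = 183
Contribution of white-kerneled: (175 − 183)² / 183 = 0.3497

0.350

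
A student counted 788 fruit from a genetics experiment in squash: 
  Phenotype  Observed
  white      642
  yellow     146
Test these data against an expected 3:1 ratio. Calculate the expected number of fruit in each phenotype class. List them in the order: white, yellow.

Total ratio parts = 4. Expected numbers out of 788:
  white: 788 × 3/4 = 591
  yellow: 788 × 1/4 = 197

591, 197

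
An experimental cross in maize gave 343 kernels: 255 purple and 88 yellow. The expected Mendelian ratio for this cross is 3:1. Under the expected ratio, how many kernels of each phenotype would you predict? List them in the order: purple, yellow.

The 3:1 ratio has 4 parts, so with N = 343 the expected counts are:
  purple: 343 × 3/4 = 257.25
  yellow: 343 × 1/4 = 85.75

257.25, 85.75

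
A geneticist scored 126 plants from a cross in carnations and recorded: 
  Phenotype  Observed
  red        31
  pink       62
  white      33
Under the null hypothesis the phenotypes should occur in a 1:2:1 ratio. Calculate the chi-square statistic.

0.095

Total ratio parts = 4. Expected numbers out of 126:
  red: 126 × 1/4 = 31.5
  pink: 126 × 2/4 = 63
  white: 126 × 1/4 = 31.5
χ² = Σ (O − E)² / E
  red: (31 − 31.5)² / 31.5 = 0.0079
  pink: (62 − 63)² / 63 = 0.0159
  white: (33 − 31.5)² / 31.5 = 0.0714
χ² = 0.0079 + 0.0159 + 0.0714 = 0.0952 ≈ 0.095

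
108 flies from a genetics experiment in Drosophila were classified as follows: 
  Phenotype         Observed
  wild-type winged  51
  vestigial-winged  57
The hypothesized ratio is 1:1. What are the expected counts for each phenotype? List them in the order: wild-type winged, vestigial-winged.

Under the 1:1 hypothesis (Σ ratio = 2, N = 108):
  wild-type winged: 108 × 1/2 = 54
  vestigial-winged: 108 × 1/2 = 54

54, 54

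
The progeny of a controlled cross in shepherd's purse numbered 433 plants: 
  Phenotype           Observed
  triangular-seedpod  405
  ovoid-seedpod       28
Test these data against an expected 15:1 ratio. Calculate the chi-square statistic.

0.035

Expected counts for N = 433 under a 15:1 ratio (total parts = 16):
  triangular-seedpod: 433 × 15/16 = 405.9375
  ovoid-seedpod: 433 × 1/16 = 27.0625
χ² = Σ (O − E)² / E
  triangular-seedpod: (405 − 405.9375)² / 405.9375 = 0.0022
  ovoid-seedpod: (28 − 27.0625)² / 27.0625 = 0.0325
χ² = 0.0022 + 0.0325 = 0.0347 ≈ 0.035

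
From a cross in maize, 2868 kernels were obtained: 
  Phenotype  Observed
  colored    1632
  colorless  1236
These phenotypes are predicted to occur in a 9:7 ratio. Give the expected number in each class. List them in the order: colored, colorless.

Expected counts for N = 2868 under a 9:7 ratio (total parts = 16):
  colored: 2868 × 9/16 = 1613.25
  colorless: 2868 × 7/16 = 1254.75

1613.25, 1254.75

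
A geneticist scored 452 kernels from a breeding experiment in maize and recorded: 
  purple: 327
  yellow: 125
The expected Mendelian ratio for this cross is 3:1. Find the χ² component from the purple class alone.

0.425

The 3:1 ratio has 4 parts, so with N = 452 the expected counts are:
  purple: 452 × 3/4 = 339
  yellow: 452 × 1/4 = 113
Contribution of purple: (327 − 339)² / 339 = 0.4248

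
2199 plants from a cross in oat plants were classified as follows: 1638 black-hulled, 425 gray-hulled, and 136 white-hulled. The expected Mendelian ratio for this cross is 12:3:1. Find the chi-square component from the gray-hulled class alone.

Total ratio parts = 16. Expected numbers out of 2199:
  black-hulled: 2199 × 12/16 = 1649.25
  gray-hulled: 2199 × 3/16 = 412.3125
  white-hulled: 2199 × 1/16 = 137.4375
Contribution of gray-hulled: (425 − 412.3125)² / 412.3125 = 0.3904

0.390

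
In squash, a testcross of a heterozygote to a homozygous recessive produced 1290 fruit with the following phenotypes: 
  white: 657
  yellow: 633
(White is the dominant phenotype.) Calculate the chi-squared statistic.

A testcross of a heterozygote (Aa × aa) gives a 1:1 phenotypic ratio.
The 1:1 ratio has 2 parts, so with N = 1290 the expected counts are:
  white: 1290 × 1/2 = 645
  yellow: 1290 × 1/2 = 645
χ² = Σ (O − E)² / E
  white: (657 − 645)² / 645 = 0.2233
  yellow: (633 − 645)² / 645 = 0.2233
χ² = 0.2233 + 0.2233 = 0.4466 ≈ 0.447

0.447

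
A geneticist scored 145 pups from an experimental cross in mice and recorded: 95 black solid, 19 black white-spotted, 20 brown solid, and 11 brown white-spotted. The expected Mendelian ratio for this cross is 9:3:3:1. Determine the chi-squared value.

6.994

Total ratio parts = 16. Expected numbers out of 145:
  black solid: 145 × 9/16 = 81.5625
  black white-spotted: 145 × 3/16 = 27.1875
  brown solid: 145 × 3/16 = 27.1875
  brown white-spotted: 145 × 1/16 = 9.0625
χ² = Σ (O − E)² / E
  black solid: (95 − 81.5625)² / 81.5625 = 2.2138
  black white-spotted: (19 − 27.1875)² / 27.1875 = 2.4657
  brown solid: (20 − 27.1875)² / 27.1875 = 1.9001
  brown white-spotted: (11 − 9.0625)² / 9.0625 = 0.4142
χ² = 2.2138 + 2.4657 + 1.9001 + 0.4142 = 6.9938 ≈ 6.994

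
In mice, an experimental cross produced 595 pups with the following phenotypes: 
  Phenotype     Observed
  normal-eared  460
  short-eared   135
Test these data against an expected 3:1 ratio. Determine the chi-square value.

1.695

Expected counts for N = 595 under a 3:1 ratio (total parts = 4):
  normal-eared: 595 × 3/4 = 446.25
  short-eared: 595 × 1/4 = 148.75
χ² = Σ (O − E)² / E
  normal-eared: (460 − 446.25)² / 446.25 = 0.4237
  short-eared: (135 − 148.75)² / 148.75 = 1.2710
χ² = 0.4237 + 1.2710 = 1.6947 ≈ 1.695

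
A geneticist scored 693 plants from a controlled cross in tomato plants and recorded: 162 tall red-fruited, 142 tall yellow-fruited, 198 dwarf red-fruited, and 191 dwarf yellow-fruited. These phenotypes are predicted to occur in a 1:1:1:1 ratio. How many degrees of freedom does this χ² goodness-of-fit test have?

A goodness-of-fit test with 4 phenotype classes has df = 4 − 1 = 3.

3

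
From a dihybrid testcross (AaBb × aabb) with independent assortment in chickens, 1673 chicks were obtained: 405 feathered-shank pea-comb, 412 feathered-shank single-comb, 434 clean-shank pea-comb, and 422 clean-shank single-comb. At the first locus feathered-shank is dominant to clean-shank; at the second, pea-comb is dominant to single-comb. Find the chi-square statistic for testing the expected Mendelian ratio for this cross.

1.140

A dihybrid testcross with independent assortment gives a 1:1:1:1 ratio.
Expected counts for N = 1673 under a 1:1:1:1 ratio (total parts = 4):
  feathered-shank pea-comb: 1673 × 1/4 = 418.25
  feathered-shank single-comb: 1673 × 1/4 = 418.25
  clean-shank pea-comb: 1673 × 1/4 = 418.25
  clean-shank single-comb: 1673 × 1/4 = 418.25
χ² = Σ (O − E)² / E
  feathered-shank pea-comb: (405 − 418.25)² / 418.25 = 0.4198
  feathered-shank single-comb: (412 − 418.25)² / 418.25 = 0.0934
  clean-shank pea-comb: (434 − 418.25)² / 418.25 = 0.5931
  clean-shank single-comb: (422 − 418.25)² / 418.25 = 0.0336
χ² = 0.4198 + 0.0934 + 0.5931 + 0.0336 = 1.1399 ≈ 1.140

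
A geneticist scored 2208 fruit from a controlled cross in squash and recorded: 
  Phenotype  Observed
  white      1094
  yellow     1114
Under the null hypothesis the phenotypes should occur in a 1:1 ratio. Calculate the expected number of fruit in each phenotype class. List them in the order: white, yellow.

1104, 1104

Expected counts for N = 2208 under a 1:1 ratio (total parts = 2):
  white: 2208 × 1/2 = 1104
  yellow: 2208 × 1/2 = 1104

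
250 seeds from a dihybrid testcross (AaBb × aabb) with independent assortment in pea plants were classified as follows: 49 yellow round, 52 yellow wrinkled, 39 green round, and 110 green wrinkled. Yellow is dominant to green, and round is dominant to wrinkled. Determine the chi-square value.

49.616

A dihybrid testcross with independent assortment gives a 1:1:1:1 ratio.
Expected counts for N = 250 under a 1:1:1:1 ratio (total parts = 4):
  yellow round: 250 × 1/4 = 62.5
  yellow wrinkled: 250 × 1/4 = 62.5
  green round: 250 × 1/4 = 62.5
  green wrinkled: 250 × 1/4 = 62.5
χ² = Σ (O − E)² / E
  yellow round: (49 − 62.5)² / 62.5 = 2.9160
  yellow wrinkled: (52 − 62.5)² / 62.5 = 1.7640
  green round: (39 − 62.5)² / 62.5 = 8.8360
  green wrinkled: (110 − 62.5)² / 62.5 = 36.1000
χ² = 2.9160 + 1.7640 + 8.8360 + 36.1000 = 49.616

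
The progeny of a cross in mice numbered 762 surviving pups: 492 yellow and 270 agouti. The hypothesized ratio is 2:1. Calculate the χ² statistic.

1.512

The 2:1 ratio has 3 parts, so with N = 762 the expected counts are:
  yellow: 762 × 2/3 = 508
  agouti: 762 × 1/3 = 254
χ² = Σ (O − E)² / E
  yellow: (492 − 508)² / 508 = 0.5039
  agouti: (270 − 254)² / 254 = 1.0079
χ² = 0.5039 + 1.0079 = 1.5118 ≈ 1.512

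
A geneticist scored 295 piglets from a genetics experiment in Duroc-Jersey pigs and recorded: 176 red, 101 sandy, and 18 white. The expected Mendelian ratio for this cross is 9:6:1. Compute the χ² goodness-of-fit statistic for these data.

1.458

Total ratio parts = 16. Expected numbers out of 295:
  red: 295 × 9/16 = 165.9375
  sandy: 295 × 6/16 = 110.625
  white: 295 × 1/16 = 18.4375
χ² = Σ (O − E)² / E
  red: (176 − 165.9375)² / 165.9375 = 0.6102
  sandy: (101 − 110.625)² / 110.625 = 0.8374
  white: (18 − 18.4375)² / 18.4375 = 0.0104
χ² = 0.6102 + 0.8374 + 0.0104 = 1.458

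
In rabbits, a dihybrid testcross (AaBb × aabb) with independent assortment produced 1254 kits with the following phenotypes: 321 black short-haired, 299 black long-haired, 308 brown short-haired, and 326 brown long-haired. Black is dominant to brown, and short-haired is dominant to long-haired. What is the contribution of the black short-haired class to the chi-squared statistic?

A dihybrid testcross with independent assortment gives a 1:1:1:1 ratio.
Total ratio parts = 4. Expected numbers out of 1254:
  black short-haired: 1254 × 1/4 = 313.5
  black long-haired: 1254 × 1/4 = 313.5
  brown short-haired: 1254 × 1/4 = 313.5
  brown long-haired: 1254 × 1/4 = 313.5
Contribution of black short-haired: (321 − 313.5)² / 313.5 = 0.1794

0.179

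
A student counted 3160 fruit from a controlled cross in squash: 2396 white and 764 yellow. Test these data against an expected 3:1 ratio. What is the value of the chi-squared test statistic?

1.141

Under the 3:1 hypothesis (Σ ratio = 4, N = 3160):
  white: 3160 × 3/4 = 2370
  yellow: 3160 × 1/4 = 790
χ² = Σ (O − E)² / E
  white: (2396 − 2370)² / 2370 = 0.2852
  yellow: (764 − 790)² / 790 = 0.8557
χ² = 0.2852 + 0.8557 = 1.1409 ≈ 1.141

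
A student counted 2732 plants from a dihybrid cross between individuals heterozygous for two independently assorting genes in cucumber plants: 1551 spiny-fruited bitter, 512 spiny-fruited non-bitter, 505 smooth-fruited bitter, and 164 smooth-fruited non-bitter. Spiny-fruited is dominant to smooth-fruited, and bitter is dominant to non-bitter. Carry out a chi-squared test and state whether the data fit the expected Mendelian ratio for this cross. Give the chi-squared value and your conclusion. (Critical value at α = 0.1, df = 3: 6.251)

A dihybrid F₂ with independent assortment and complete dominance at both loci gives a 9:3:3:1 phenotypic ratio.
Total ratio parts = 16. Expected numbers out of 2732:
  spiny-fruited bitter: 2732 × 9/16 = 1536.75
  spiny-fruited non-bitter: 2732 × 3/16 = 512.25
  smooth-fruited bitter: 2732 × 3/16 = 512.25
  smooth-fruited non-bitter: 2732 × 1/16 = 170.75
χ² = Σ (O − E)² / E
  spiny-fruited bitter: (1551 − 1536.75)² / 1536.75 = 0.1321
  spiny-fruited non-bitter: (512 − 512.25)² / 512.25 = 0.0001
  smooth-fruited bitter: (505 − 512.25)² / 512.25 = 0.1026
  smooth-fruited non-bitter: (164 − 170.75)² / 170.75 = 0.2668
χ² = 0.1321 + 0.0001 + 0.1026 + 0.2668 = 0.5016 ≈ 0.502
Degrees of freedom = 4 − 1 = 3; critical value at α = 0.1 is 6.251.
Since 0.502 < 6.251, we fail to reject the null hypothesis — the data are consistent with the 9:3:3:1 ratio.

0.502; consistent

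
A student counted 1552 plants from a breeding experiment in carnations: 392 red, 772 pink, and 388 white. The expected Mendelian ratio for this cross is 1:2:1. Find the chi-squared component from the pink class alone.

Under the 1:2:1 hypothesis (Σ ratio = 4, N = 1552):
  red: 1552 × 1/4 = 388
  pink: 1552 × 2/4 = 776
  white: 1552 × 1/4 = 388
Contribution of pink: (772 − 776)² / 776 = 0.0206

0.021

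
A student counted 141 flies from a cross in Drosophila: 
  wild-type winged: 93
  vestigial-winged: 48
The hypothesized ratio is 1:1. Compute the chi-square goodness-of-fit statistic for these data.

Expected counts for N = 141 under a 1:1 ratio (total parts = 2):
  wild-type winged: 141 × 1/2 = 70.5
  vestigial-winged: 141 × 1/2 = 70.5
χ² = Σ (O − E)² / E
  wild-type winged: (93 − 70.5)² / 70.5 = 7.1809
  vestigial-winged: (48 − 70.5)² / 70.5 = 7.1809
χ² = 7.1809 + 7.1809 = 14.3618 ≈ 14.362

14.362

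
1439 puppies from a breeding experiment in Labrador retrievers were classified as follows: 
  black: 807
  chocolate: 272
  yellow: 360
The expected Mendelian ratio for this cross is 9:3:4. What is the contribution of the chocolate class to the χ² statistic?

Expected counts for N = 1439 under a 9:3:4 ratio (total parts = 16):
  black: 1439 × 9/16 = 809.4375
  chocolate: 1439 × 3/16 = 269.8125
  yellow: 1439 × 4/16 = 359.75
Contribution of chocolate: (272 − 269.8125)² / 269.8125 = 0.0177

0.018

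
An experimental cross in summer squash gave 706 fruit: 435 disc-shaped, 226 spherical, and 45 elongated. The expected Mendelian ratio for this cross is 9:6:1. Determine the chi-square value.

9.301

The 9:6:1 ratio has 16 parts, so with N = 706 the expected counts are:
  disc-shaped: 706 × 9/16 = 397.125
  spherical: 706 × 6/16 = 264.75
  elongated: 706 × 1/16 = 44.125
χ² = Σ (O − E)² / E
  disc-shaped: (435 − 397.125)² / 397.125 = 3.6123
  spherical: (226 − 264.75)² / 264.75 = 5.6716
  elongated: (45 − 44.125)² / 44.125 = 0.0174
χ² = 3.6123 + 5.6716 + 0.0174 = 9.3013 ≈ 9.301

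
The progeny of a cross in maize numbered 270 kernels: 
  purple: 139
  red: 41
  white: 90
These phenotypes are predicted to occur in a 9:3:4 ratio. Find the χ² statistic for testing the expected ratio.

10.421

Expected counts for N = 270 under a 9:3:4 ratio (total parts = 16):
  purple: 270 × 9/16 = 151.875
  red: 270 × 3/16 = 50.625
  white: 270 × 4/16 = 67.5
χ² = Σ (O − E)² / E
  purple: (139 − 151.875)² / 151.875 = 1.0915
  red: (41 − 50.625)² / 50.625 = 1.8299
  white: (90 − 67.5)² / 67.5 = 7.5000
χ² = 1.0915 + 1.8299 + 7.5000 = 10.4214 ≈ 10.421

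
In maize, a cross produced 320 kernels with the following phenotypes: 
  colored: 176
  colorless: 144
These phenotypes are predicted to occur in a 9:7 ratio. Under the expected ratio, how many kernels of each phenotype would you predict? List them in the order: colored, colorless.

Total ratio parts = 16. Expected numbers out of 320:
  colored: 320 × 9/16 = 180
  colorless: 320 × 7/16 = 140

180, 140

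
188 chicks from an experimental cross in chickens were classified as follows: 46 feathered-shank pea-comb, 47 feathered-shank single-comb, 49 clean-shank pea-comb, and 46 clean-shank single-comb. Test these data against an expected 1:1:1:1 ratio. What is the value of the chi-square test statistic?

0.128

Under the 1:1:1:1 hypothesis (Σ ratio = 4, N = 188):
  feathered-shank pea-comb: 188 × 1/4 = 47
  feathered-shank single-comb: 188 × 1/4 = 47
  clean-shank pea-comb: 188 × 1/4 = 47
  clean-shank single-comb: 188 × 1/4 = 47
χ² = Σ (O − E)² / E
  feathered-shank pea-comb: (46 − 47)² / 47 = 0.0213
  feathered-shank single-comb: (47 − 47)² / 47 = 0.0000
  clean-shank pea-comb: (49 − 47)² / 47 = 0.0851
  clean-shank single-comb: (46 − 47)² / 47 = 0.0213
χ² = 0.0213 + 0.0000 + 0.0851 + 0.0213 = 0.1277 ≈ 0.128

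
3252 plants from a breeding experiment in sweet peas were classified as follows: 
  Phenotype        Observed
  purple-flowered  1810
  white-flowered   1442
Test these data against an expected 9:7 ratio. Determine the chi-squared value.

Expected counts for N = 3252 under a 9:7 ratio (total parts = 16):
  purple-flowered: 3252 × 9/16 = 1829.25
  white-flowered: 3252 × 7/16 = 1422.75
χ² = Σ (O − E)² / E
  purple-flowered: (1810 − 1829.25)² / 1829.25 = 0.2026
  white-flowered: (1442 − 1422.75)² / 1422.75 = 0.2605
χ² = 0.2026 + 0.2605 = 0.4631 ≈ 0.463

0.463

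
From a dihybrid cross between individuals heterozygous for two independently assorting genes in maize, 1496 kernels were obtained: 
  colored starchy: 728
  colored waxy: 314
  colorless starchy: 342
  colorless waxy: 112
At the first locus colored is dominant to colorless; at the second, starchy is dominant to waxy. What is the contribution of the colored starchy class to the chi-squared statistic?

15.309

A dihybrid F₂ with independent assortment and complete dominance at both loci gives a 9:3:3:1 phenotypic ratio.
Total ratio parts = 16. Expected numbers out of 1496:
  colored starchy: 1496 × 9/16 = 841.5
  colored waxy: 1496 × 3/16 = 280.5
  colorless starchy: 1496 × 3/16 = 280.5
  colorless waxy: 1496 × 1/16 = 93.5
Contribution of colored starchy: (728 − 841.5)² / 841.5 = 15.3087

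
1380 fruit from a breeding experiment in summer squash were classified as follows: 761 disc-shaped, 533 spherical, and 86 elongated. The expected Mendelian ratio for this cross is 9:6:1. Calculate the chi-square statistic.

Under the 9:6:1 hypothesis (Σ ratio = 16, N = 1380):
  disc-shaped: 1380 × 9/16 = 776.25
  spherical: 1380 × 6/16 = 517.5
  elongated: 1380 × 1/16 = 86.25
χ² = Σ (O − E)² / E
  disc-shaped: (761 − 776.25)² / 776.25 = 0.2996
  spherical: (533 − 517.5)² / 517.5 = 0.4643
  elongated: (86 − 86.25)² / 86.25 = 0.0007
χ² = 0.2996 + 0.4643 + 0.0007 = 0.7646 ≈ 0.765

0.765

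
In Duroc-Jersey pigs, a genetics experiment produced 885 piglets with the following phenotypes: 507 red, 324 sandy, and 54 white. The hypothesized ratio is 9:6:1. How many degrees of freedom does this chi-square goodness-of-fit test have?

2

A goodness-of-fit test with 3 phenotype classes has df = 3 − 1 = 2.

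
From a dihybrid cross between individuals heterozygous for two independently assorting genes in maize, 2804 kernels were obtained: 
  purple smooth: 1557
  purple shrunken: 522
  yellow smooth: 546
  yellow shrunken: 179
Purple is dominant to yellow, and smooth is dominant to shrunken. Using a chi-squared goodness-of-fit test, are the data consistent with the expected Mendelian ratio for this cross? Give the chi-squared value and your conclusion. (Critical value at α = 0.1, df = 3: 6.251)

A dihybrid F₂ with independent assortment and complete dominance at both loci gives a 9:3:3:1 phenotypic ratio.
Under the 9:3:3:1 hypothesis (Σ ratio = 16, N = 2804):
  purple smooth: 2804 × 9/16 = 1577.25
  purple shrunken: 2804 × 3/16 = 525.75
  yellow smooth: 2804 × 3/16 = 525.75
  yellow shrunken: 2804 × 1/16 = 175.25
χ² = Σ (O − E)² / E
  purple smooth: (1557 − 1577.25)² / 1577.25 = 0.2600
  purple shrunken: (522 − 525.75)² / 525.75 = 0.0267
  yellow smooth: (546 − 525.75)² / 525.75 = 0.7800
  yellow shrunken: (179 − 175.25)² / 175.25 = 0.0802
χ² = 0.2600 + 0.0267 + 0.7800 + 0.0802 = 1.1469 ≈ 1.147
Degrees of freedom = 4 − 1 = 3; critical value at α = 0.1 is 6.251.
Since 1.147 < 6.251, we fail to reject the null hypothesis — the data are consistent with the 9:3:3:1 ratio.

1.147; consistent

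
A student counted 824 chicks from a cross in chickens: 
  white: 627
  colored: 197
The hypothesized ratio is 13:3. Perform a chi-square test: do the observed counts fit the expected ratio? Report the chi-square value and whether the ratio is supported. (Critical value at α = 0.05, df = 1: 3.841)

Under the 13:3 hypothesis (Σ ratio = 16, N = 824):
  white: 824 × 13/16 = 669.5
  colored: 824 × 3/16 = 154.5
χ² = Σ (O − E)² / E
  white: (627 − 669.5)² / 669.5 = 2.6979
  colored: (197 − 154.5)² / 154.5 = 11.6909
χ² = 2.6979 + 11.6909 = 14.3888 ≈ 14.389
Degrees of freedom = 2 − 1 = 1; critical value at α = 0.05 is 3.841.
Since 14.389 > 3.841, we reject the null hypothesis — the data do not fit the 13:3 ratio.

14.389; not consistent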